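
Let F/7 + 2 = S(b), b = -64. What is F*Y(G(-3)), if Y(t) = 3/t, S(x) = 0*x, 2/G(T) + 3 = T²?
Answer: -126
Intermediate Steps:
G(T) = 2/(-3 + T²)
S(x) = 0
F = -14 (F = -14 + 7*0 = -14 + 0 = -14)
F*Y(G(-3)) = -42/(2/(-3 + (-3)²)) = -42/(2/(-3 + 9)) = -42/(2/6) = -42/(2*(⅙)) = -42/⅓ = -42*3 = -14*9 = -126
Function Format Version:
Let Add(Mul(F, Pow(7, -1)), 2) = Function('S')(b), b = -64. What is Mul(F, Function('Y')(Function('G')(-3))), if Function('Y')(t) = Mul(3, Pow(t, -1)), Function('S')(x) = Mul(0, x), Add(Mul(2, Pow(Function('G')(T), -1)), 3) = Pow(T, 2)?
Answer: -126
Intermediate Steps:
Function('G')(T) = Mul(2, Pow(Add(-3, Pow(T, 2)), -1))
Function('S')(x) = 0
F = -14 (F = Add(-14, Mul(7, 0)) = Add(-14, 0) = -14)
Mul(F, Function('Y')(Function('G')(-3))) = Mul(-14, Mul(3, Pow(Mul(2, Pow(Add(-3, Pow(-3, 2)), -1)), -1))) = Mul(-14, Mul(3, Pow(Mul(2, Pow(Add(-3, 9), -1)), -1))) = Mul(-14, Mul(3, Pow(Mul(2, Pow(6, -1)), -1))) = Mul(-14, Mul(3, Pow(Mul(2, Rational(1, 6)), -1))) = Mul(-14, Mul(3, Pow(Rational(1, 3), -1))) = Mul(-14, Mul(3, 3)) = Mul(-14, 9) = -126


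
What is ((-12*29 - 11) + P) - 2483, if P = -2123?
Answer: -4965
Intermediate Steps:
((-12*29 - 11) + P) - 2483 = ((-12*29 - 11) - 2123) - 2483 = ((-348 - 11) - 2123) - 2483 = (-359 - 2123) - 2483 = -2482 - 2483 = -4965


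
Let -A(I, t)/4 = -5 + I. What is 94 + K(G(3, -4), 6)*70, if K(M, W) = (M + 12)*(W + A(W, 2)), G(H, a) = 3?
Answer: 2194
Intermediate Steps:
A(I, t) = 20 - 4*I (A(I, t) = -4*(-5 + I) = 20 - 4*I)
K(M, W) = (12 + M)*(20 - 3*W) (K(M, W) = (M + 12)*(W + (20 - 4*W)) = (12 + M)*(20 - 3*W))
94 + K(G(3, -4), 6)*70 = 94 + (240 - 36*6 + 20*3 - 3*3*6)*70 = 94 + (240 - 216 + 60 - 54)*70 = 94 + 30*70 = 94 + 2100 = 2194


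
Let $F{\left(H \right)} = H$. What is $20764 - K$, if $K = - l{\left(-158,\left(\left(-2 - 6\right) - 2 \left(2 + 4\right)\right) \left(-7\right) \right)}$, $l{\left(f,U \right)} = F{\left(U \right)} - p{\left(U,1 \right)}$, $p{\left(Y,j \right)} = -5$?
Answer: $20909$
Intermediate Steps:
$l{\left(f,U \right)} = 5 + U$ ($l{\left(f,U \right)} = U - -5 = U + 5 = 5 + U$)
$K = -145$ ($K = - (5 + \left(\left(-2 - 6\right) - 2 \left(2 + 4\right)\right) \left(-7\right)) = - (5 + \left(\left(-2 - 6\right) - 12\right) \left(-7\right)) = - (5 + \left(-8 - 12\right) \left(-7\right)) = - (5 - -140) = - (5 + 140) = \left(-1\right) 145 = -145$)
$20764 - K = 20764 - -145 = 20764 + 145 = 20909$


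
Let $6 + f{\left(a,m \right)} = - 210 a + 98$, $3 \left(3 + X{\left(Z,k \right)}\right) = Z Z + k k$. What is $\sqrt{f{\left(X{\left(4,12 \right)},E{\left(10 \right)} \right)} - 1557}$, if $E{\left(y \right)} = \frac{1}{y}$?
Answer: $i \sqrt{12035} \approx 109.7 i$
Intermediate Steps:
$X{\left(Z,k \right)} = -3 + \frac{Z^{2}}{3} + \frac{k^{2}}{3}$ ($X{\left(Z,k \right)} = -3 + \frac{Z Z + k k}{3} = -3 + \frac{Z^{2} + k^{2}}{3} = -3 + \left(\frac{Z^{2}}{3} + \frac{k^{2}}{3}\right) = -3 + \frac{Z^{2}}{3} + \frac{k^{2}}{3}$)
$f{\left(a,m \right)} = 92 - 210 a$ ($f{\left(a,m \right)} = -6 - \left(-98 + 210 a\right) = 92 - 210 a$)
$\sqrt{f{\left(X{\left(4,12 \right)},E{\left(10 \right)} \right)} - 1557} = \sqrt{\left(92 - 210 \left(-3 + \frac{4^{2}}{3} + \frac{12^{2}}{3}\right)\right) - 1557} = \sqrt{\left(92 - 210 \left(-3 + \frac{1}{3} \cdot 16 + \frac{1}{3} \cdot 144\right)\right) - 1557} = \sqrt{\left(92 - 210 \left(-3 + \frac{16}{3} + 48\right)\right) - 1557} = \sqrt{\left(92 - 10570\right) - 1557} = \sqrt{-10478 - 1557} = \sqrt{-12035} = i \sqrt{12035}$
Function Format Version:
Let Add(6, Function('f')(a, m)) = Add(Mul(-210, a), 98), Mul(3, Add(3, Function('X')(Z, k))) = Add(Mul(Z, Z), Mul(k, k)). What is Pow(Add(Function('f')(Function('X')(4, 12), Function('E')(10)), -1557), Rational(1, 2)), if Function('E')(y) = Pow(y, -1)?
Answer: Mul(I, Pow(12035, Rational(1, 2))) ≈ Mul(109.70, I)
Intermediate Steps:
Function('X')(Z, k) = Add(-3, Mul(Rational(1, 3), Pow(Z, 2)), Mul(Rational(1, 3), Pow(k, 2))) (Function('X')(Z, k) = Add(-3, Mul(Rational(1, 3), Add(Mul(Z, Z), Mul(k, k)))) = Add(-3, Mul(Rational(1, 3), Add(Pow(Z, 2), Pow(k, 2)))) = Add(-3, Add(Mul(Rational(1, 3), Pow(Z, 2)), Mul(Rational(1, 3), Pow(k, 2)))) = Add(-3, Mul(Rational(1, 3), Pow(Z, 2)), Mul(Rational(1, 3), Pow(k, 2))))
Function('f')(a, m) = Add(92, Mul(-210, a)) (Function('f')(a, m) = Add(-6, Add(Mul(-210, a), 98)) = Add(-6, Add(98, Mul(-210, a))) = Add(92, Mul(-210, a)))
Pow(Add(Function('f')(Function('X')(4, 12), Function('E')(10)), -1557), Rational(1, 2)) = Pow(Add(Add(92, Mul(-210, Add(-3, Mul(Rational(1, 3), Pow(4, 2)), Mul(Rational(1, 3), Pow(12, 2))))), -1557), Rational(1, 2)) = Pow(Add(Add(92, Mul(-210, Add(-3, Mul(Rational(1, 3), 16), Mul(Rational(1, 3), 144)))), -1557), Rational(1, 2)) = Pow(Add(Add(92, Mul(-210, Add(-3, Rational(16, 3), 48))), -1557), Rational(1, 2)) = Pow(Add(Add(92, Mul(-210, Rational(151, 3))), -1557), Rational(1, 2)) = Pow(Add(Add(92, -10570), -1557), Rational(1, 2)) = Pow(Add(-10478, -1557), Rational(1, 2)) = Pow(-12035, Rational(1, 2)) = Mul(I, Pow(12035, Rational(1, 2)))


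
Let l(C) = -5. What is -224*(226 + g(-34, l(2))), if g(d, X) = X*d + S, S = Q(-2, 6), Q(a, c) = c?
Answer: -90048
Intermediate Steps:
S = 6
g(d, X) = 6 + X*d (g(d, X) = X*d + 6 = 6 + X*d)
-224*(226 + g(-34, l(2))) = -224*(226 + (6 - 5*(-34))) = -224*(226 + (6 + 170)) = -224*(226 + 176) = -224*402 = -90048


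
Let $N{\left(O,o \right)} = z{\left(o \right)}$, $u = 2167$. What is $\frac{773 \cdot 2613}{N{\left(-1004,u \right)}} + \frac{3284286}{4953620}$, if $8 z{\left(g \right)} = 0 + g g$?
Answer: $\frac{47733578863647}{11630824834090} \approx 4.1041$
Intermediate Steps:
$z{\left(g \right)} = \frac{g^{2}}{8}$ ($z{\left(g \right)} = \frac{0 + g g}{8} = \frac{0 + g^{2}}{8} = \frac{g^{2}}{8}$)
$N{\left(O,o \right)} = \frac{o^{2}}{8}$
$\frac{773 \cdot 2613}{N{\left(-1004,u \right)}} + \frac{3284286}{4953620} = \frac{773 \cdot 2613}{\frac{1}{8} \cdot 2167^{2}} + \frac{3284286}{4953620} = \frac{2019849}{\frac{1}{8} \cdot 4695889} + 3284286 \cdot \frac{1}{4953620} = \frac{2019849}{\frac{4695889}{8}} + \frac{1642143}{2476810} = 2019849 \cdot \frac{8}{4695889} + \frac{1642143}{2476810} = \frac{16158792}{4695889} + \frac{1642143}{2476810} = \frac{47733578863647}{11630824834090}$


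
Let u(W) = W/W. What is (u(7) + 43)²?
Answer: 1936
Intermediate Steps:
u(W) = 1
(u(7) + 43)² = (1 + 43)² = 44² = 1936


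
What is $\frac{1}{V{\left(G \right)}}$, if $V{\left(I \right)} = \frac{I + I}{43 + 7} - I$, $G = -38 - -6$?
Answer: $\frac{25}{768} \approx 0.032552$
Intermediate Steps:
$G = -32$ ($G = -38 + 6 = -32$)
$V{\left(I \right)} = - \frac{24 I}{25}$ ($V{\left(I \right)} = \frac{2 I}{50} - I = 2 I \frac{1}{50} - I = \frac{I}{25} - I = - \frac{24 I}{25}$)
$\frac{1}{V{\left(G \right)}} = \frac{1}{\left(- \frac{24}{25}\right) \left(-32\right)} = \frac{1}{\frac{768}{25}} = \frac{25}{768}$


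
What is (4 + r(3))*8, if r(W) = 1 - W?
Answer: 16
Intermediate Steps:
(4 + r(3))*8 = (4 + (1 - 1*3))*8 = (4 + (1 - 3))*8 = (4 - 2)*8 = 2*8 = 16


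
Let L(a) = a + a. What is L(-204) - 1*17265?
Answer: -17673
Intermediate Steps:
L(a) = 2*a
L(-204) - 1*17265 = 2*(-204) - 1*17265 = -408 - 17265 = -17673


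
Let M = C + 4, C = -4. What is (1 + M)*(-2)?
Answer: -2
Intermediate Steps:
M = 0 (M = -4 + 4 = 0)
(1 + M)*(-2) = (1 + 0)*(-2) = 1*(-2) = -2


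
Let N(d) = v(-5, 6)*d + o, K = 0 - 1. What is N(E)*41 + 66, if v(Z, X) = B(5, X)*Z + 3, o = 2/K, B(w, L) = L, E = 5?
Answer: -5551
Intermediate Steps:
K = -1
o = -2 (o = 2/(-1) = 2*(-1) = -2)
v(Z, X) = 3 + X*Z (v(Z, X) = X*Z + 3 = 3 + X*Z)
N(d) = -2 - 27*d (N(d) = (3 + 6*(-5))*d - 2 = (3 - 30)*d - 2 = -27*d - 2 = -2 - 27*d)
N(E)*41 + 66 = (-2 - 27*5)*41 + 66 = (-2 - 135)*41 + 66 = -137*41 + 66 = -5617 + 66 = -5551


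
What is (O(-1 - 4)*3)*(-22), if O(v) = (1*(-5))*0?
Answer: 0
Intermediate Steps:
O(v) = 0 (O(v) = -5*0 = 0)
(O(-1 - 4)*3)*(-22) = (0*3)*(-22) = 0*(-22) = 0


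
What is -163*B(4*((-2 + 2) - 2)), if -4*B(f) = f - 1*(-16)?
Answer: 326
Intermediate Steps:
B(f) = -4 - f/4 (B(f) = -(f - 1*(-16))/4 = -(f + 16)/4 = -(16 + f)/4 = -4 - f/4)
-163*B(4*((-2 + 2) - 2)) = -163*(-4 - ((-2 + 2) - 2)) = -163*(-4 - (0 - 2)) = -163*(-4 - (-2)) = -163*(-4 - ¼*(-8)) = -163*(-4 + 2) = -163*(-2) = 326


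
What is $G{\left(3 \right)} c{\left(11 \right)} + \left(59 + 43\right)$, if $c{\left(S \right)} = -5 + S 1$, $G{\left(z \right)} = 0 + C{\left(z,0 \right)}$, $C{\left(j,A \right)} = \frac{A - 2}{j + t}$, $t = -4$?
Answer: $114$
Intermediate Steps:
$C{\left(j,A \right)} = \frac{-2 + A}{-4 + j}$ ($C{\left(j,A \right)} = \frac{A - 2}{j - 4} = \frac{-2 + A}{-4 + j}$)
$G{\left(z \right)} = - \frac{2}{-4 + z}$ ($G{\left(z \right)} = 0 + \frac{-2 + 0}{-4 + z} = 0 + \frac{1}{-4 + z} \left(-2\right) = 0 - \frac{2}{-4 + z} = - \frac{2}{-4 + z}$)
$c{\left(S \right)} = -5 + S$
$G{\left(3 \right)} c{\left(11 \right)} + \left(59 + 43\right) = - \frac{2}{-4 + 3} \left(-5 + 11\right) + \left(59 + 43\right) = - \frac{2}{-1} \cdot 6 + 102 = \left(-2\right) \left(-1\right) 6 + 102 = 2 \cdot 6 + 102 = 12 + 102 = 114$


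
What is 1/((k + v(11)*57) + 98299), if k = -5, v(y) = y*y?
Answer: 1/105191 ≈ 9.5065e-6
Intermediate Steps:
v(y) = y²
1/((k + v(11)*57) + 98299) = 1/((-5 + 11²*57) + 98299) = 1/((-5 + 121*57) + 98299) = 1/((-5 + 6897) + 98299) = 1/(6892 + 98299) = 1/105191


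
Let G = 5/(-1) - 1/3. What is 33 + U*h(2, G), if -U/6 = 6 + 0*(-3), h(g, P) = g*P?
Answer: 417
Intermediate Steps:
G = -16/3 (G = 5*(-1) - 1*1/3 = -5 - 1/3 = -16/3 ≈ -5.3333)
h(g, P) = P*g
U = -36 (U = -6*(6 + 0*(-3)) = -6*(6 + 0) = -6*6 = -36)
33 + U*h(2, G) = 33 - (-192)*2 = 33 - 36*(-32/3) = 33 + 384 = 417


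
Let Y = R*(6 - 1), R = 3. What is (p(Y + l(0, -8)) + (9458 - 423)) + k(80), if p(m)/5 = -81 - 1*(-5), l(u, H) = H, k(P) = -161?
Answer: 8494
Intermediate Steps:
Y = 15 (Y = 3*(6 - 1) = 3*5 = 15)
p(m) = -380 (p(m) = 5*(-81 - 1*(-5)) = 5*(-81 + 5) = 5*(-76) = -380)
(p(Y + l(0, -8)) + (9458 - 423)) + k(80) = (-380 + (9458 - 423)) - 161 = (-380 + 9035) - 161 = 8655 - 161 = 8494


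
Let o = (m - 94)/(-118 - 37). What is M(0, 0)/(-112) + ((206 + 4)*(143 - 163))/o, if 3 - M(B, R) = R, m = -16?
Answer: -7291233/1232 ≈ -5918.2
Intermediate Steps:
o = 22/31 (o = (-16 - 94)/(-118 - 37) = -110/(-155) = -110*(-1/155) = 22/31 ≈ 0.70968)
M(B, R) = 3 - R
M(0, 0)/(-112) + ((206 + 4)*(143 - 163))/o = (3 - 1*0)/(-112) + ((206 + 4)*(143 - 163))/(22/31) = (3 + 0)*(-1/112) + (210*(-20))*(31/22) = 3*(-1/112) - 4200*31/22 = -3/112 - 65100/11 = -7291233/1232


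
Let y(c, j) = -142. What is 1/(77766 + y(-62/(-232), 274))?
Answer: 1/77624 ≈ 1.2883e-5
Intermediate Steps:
1/(77766 + y(-62/(-232), 274)) = 1/(77766 - 142) = 1/77624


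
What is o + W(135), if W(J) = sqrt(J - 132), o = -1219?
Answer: -1219 + sqrt(3) ≈ -1217.3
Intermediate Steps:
W(J) = sqrt(-132 + J)
o + W(135) = -1219 + sqrt(-132 + 135) = -1219 + sqrt(3)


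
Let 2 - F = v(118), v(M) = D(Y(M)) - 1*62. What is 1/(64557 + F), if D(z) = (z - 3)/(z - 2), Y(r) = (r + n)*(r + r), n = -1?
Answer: 27610/1784158201 ≈ 1.5475e-5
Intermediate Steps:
Y(r) = 2*r*(-1 + r) (Y(r) = (r - 1)*(r + r) = (-1 + r)*(2*r) = 2*r*(-1 + r))
D(z) = (-3 + z)/(-2 + z)
v(M) = -62 + (-3 + 2*M*(-1 + M))/(-2 + 2*M*(-1 + M)) (v(M) = (-3 + 2*M*(-1 + M))/(-2 + 2*M*(-1 + M)) - 1*62 = (-3 + 2*M*(-1 + M))/(-2 + 2*M*(-1 + M)) - 62 = -62 + (-3 + 2*M*(-1 + M))/(-2 + 2*M*(-1 + M)))
F = 1739431/27610 (F = 2 - (121 - 122*118*(-1 + 118))/(2*(-1 + 118*(-1 + 118))) = 2 - (121 - 122*118*117)/(2*(-1 + 118*117)) = 2 - (121 - 1684332)/(2*(-1 + 13806)) = 2 - (-1684211)/(2*13805) = 2 - 1*(-1684211/27610) = 2 + 1684211/27610 = 1739431/27610 ≈ 63.000)
1/(64557 + F) = 1/(64557 + 1739431/27610) = 1/(1784158201/27610) = 27610/1784158201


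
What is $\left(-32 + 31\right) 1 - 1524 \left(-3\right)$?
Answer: $4571$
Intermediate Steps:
$\left(-32 + 31\right) 1 - 1524 \left(-3\right) = \left(-1\right) 1 - -4572 = -1 + 4572 = 4571$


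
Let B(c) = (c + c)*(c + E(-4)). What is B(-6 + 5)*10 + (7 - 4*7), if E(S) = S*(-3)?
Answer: -241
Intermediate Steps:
E(S) = -3*S
B(c) = 2*c*(12 + c) (B(c) = (c + c)*(c - 3*(-4)) = (2*c)*(c + 12) = (2*c)*(12 + c) = 2*c*(12 + c))
B(-6 + 5)*10 + (7 - 4*7) = (2*(-6 + 5)*(12 + (-6 + 5)))*10 + (7 - 4*7) = (2*(-1)*(12 - 1))*10 + (7 - 28) = (2*(-1)*11)*10 - 21 = -22*10 - 21 = -220 - 21 = -241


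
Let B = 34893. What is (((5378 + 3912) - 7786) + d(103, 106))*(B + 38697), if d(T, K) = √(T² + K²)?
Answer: 110679360 + 73590*√21845 ≈ 1.2156e+8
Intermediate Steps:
d(T, K) = √(K² + T²)
(((5378 + 3912) - 7786) + d(103, 106))*(B + 38697) = (((5378 + 3912) - 7786) + √(106² + 103²))*(34893 + 38697) = ((9290 - 7786) + √(11236 + 10609))*73590 = (1504 + √21845)*73590 = 110679360 + 73590*√21845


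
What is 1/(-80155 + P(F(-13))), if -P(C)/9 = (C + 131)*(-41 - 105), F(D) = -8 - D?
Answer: 1/98549 ≈ 1.0147e-5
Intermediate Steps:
P(C) = 172134 + 1314*C (P(C) = -9*(C + 131)*(-41 - 105) = -9*(131 + C)*(-146) = -9*(-19126 - 146*C) = 172134 + 1314*C)
1/(-80155 + P(F(-13))) = 1/(-80155 + (172134 + 1314*(-8 - 1*(-13)))) = 1/(-80155 + (172134 + 1314*(-8 + 13))) = 1/(-80155 + (172134 + 1314*5)) = 1/(-80155 + (172134 + 6570)) = 1/(-80155 + 178704) = 1/98549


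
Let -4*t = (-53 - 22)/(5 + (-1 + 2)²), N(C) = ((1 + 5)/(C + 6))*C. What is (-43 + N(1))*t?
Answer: -7375/56 ≈ -131.70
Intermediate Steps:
N(C) = 6*C/(6 + C) (N(C) = (6/(6 + C))*C = 6*C/(6 + C))
t = 25/8 (t = -(-53 - 22)/(4*(5 + (-1 + 2)²)) = -(-75)/(4*(5 + 1²)) = -(-75)/(4*(5 + 1)) = -(-75)/(4*6) = -¼*(-25/2) = 25/8 ≈ 3.1250)
(-43 + N(1))*t = (-43 + 6*1/(6 + 1))*(25/8) = (-43 + 6*1/7)*(25/8) = (-43 + 6*1*(⅐))*(25/8) = (-43 + 6/7)*(25/8) = -295/7*25/8 = -7375/56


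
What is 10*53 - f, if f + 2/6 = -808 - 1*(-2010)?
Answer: -2015/3 ≈ -671.67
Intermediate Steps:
f = 3605/3 (f = -⅓ + (-808 - 1*(-2010)) = -⅓ + (-808 + 2010) = -⅓ + 1202 = 3605/3 ≈ 1201.7)
10*53 - f = 10*53 - 1*3605/3 = 530 - 3605/3 = -2015/3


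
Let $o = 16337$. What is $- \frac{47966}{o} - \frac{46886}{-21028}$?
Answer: $- \frac{17332319}{24538174} \approx -0.70634$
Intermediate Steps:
$- \frac{47966}{o} - \frac{46886}{-21028} = - \frac{47966}{16337} - \frac{46886}{-21028} = \left(-47966\right) \frac{1}{16337} - - \frac{3349}{1502} = - \frac{47966}{16337} + \frac{3349}{1502} = - \frac{17332319}{24538174}$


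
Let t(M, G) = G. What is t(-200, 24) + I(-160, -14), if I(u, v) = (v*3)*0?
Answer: 24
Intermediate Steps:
I(u, v) = 0 (I(u, v) = (3*v)*0 = 0)
t(-200, 24) + I(-160, -14) = 24 + 0 = 24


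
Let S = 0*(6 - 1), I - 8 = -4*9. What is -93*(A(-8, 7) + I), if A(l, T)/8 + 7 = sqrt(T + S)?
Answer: 7812 - 744*sqrt(7) ≈ 5843.6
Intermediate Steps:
I = -28 (I = 8 - 4*9 = 8 - 36 = -28)
S = 0 (S = 0*5 = 0)
A(l, T) = -56 + 8*sqrt(T) (A(l, T) = -56 + 8*sqrt(T + 0) = -56 + 8*sqrt(T))
-93*(A(-8, 7) + I) = -93*((-56 + 8*sqrt(7)) - 28) = -93*(-84 + 8*sqrt(7)) = 7812 - 744*sqrt(7)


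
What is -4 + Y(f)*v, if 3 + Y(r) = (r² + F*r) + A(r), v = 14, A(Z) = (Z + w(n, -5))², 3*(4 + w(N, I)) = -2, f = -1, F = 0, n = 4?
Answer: 3758/9 ≈ 417.56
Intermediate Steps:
w(N, I) = -14/3 (w(N, I) = -4 + (⅓)*(-2) = -4 - ⅔ = -14/3)
A(Z) = (-14/3 + Z)² (A(Z) = (Z - 14/3)² = (-14/3 + Z)²)
Y(r) = -3 + r² + (-14 + 3*r)²/9 (Y(r) = -3 + ((r² + 0*r) + (-14 + 3*r)²/9) = -3 + ((r² + 0) + (-14 + 3*r)²/9) = -3 + (r² + (-14 + 3*r)²/9) = -3 + r² + (-14 + 3*r)²/9)
-4 + Y(f)*v = -4 + (169/9 + 2*(-1)² - 28/3*(-1))*14 = -4 + (169/9 + 2*1 + 28/3)*14 = -4 + (169/9 + 2 + 28/3)*14 = -4 + (271/9)*14 = -4 + 3794/9 = 3758/9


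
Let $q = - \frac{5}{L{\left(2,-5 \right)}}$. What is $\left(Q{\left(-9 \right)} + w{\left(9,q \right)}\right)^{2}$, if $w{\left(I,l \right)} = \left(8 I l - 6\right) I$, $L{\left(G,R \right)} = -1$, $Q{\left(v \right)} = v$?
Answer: $10093329$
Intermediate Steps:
$q = 5$ ($q = - \frac{5}{-1} = \left(-5\right) \left(-1\right) = 5$)
$w{\left(I,l \right)} = I \left(-6 + 8 I l\right)$ ($w{\left(I,l \right)} = \left(8 I l + \left(-6 + 0\right)\right) I = \left(8 I l - 6\right) I = \left(-6 + 8 I l\right) I = I \left(-6 + 8 I l\right)$)
$\left(Q{\left(-9 \right)} + w{\left(9,q \right)}\right)^{2} = \left(-9 + 2 \cdot 9 \left(-3 + 4 \cdot 9 \cdot 5\right)\right)^{2} = \left(-9 + 2 \cdot 9 \left(-3 + 180\right)\right)^{2} = \left(-9 + 2 \cdot 9 \cdot 177\right)^{2} = \left(-9 + 3186\right)^{2} = 3177^{2} = 10093329$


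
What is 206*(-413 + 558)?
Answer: 29870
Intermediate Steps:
206*(-413 + 558) = 206*145 = 29870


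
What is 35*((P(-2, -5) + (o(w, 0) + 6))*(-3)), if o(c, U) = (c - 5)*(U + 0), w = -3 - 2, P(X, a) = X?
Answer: -420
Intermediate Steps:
w = -5
o(c, U) = U*(-5 + c) (o(c, U) = (-5 + c)*U = U*(-5 + c))
35*((P(-2, -5) + (o(w, 0) + 6))*(-3)) = 35*((-2 + (0*(-5 - 5) + 6))*(-3)) = 35*((-2 + (0*(-10) + 6))*(-3)) = 35*((-2 + (0 + 6))*(-3)) = 35*((-2 + 6)*(-3)) = 35*(4*(-3)) = 35*(-12) = -420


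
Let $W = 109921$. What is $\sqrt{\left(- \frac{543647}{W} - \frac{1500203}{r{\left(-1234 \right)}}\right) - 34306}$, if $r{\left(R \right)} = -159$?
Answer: $\frac{2 i \sqrt{1899638785400491779}}{17477439} \approx 157.72 i$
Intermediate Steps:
$\sqrt{\left(- \frac{543647}{W} - \frac{1500203}{r{\left(-1234 \right)}}\right) - 34306} = \sqrt{\left(- \frac{543647}{109921} - \frac{1500203}{-159}\right) - 34306} = \sqrt{\left(\left(-543647\right) \frac{1}{109921} - - \frac{1500203}{159}\right) - 34306} = \sqrt{\left(- \frac{543647}{109921} + \frac{1500203}{159}\right) - 34306} = \sqrt{\frac{164817374090}{17477439} - 34306} = \sqrt{- \frac{434763648244}{17477439}} = \frac{2 i \sqrt{1899638785400491779}}{17477439}$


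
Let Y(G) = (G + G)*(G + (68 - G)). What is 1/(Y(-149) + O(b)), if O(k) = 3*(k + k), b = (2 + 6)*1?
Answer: -1/20216 ≈ -4.9466e-5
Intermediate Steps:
Y(G) = 136*G (Y(G) = (2*G)*68 = 136*G)
b = 8 (b = 8*1 = 8)
O(k) = 6*k (O(k) = 3*(2*k) = 6*k)
1/(Y(-149) + O(b)) = 1/(136*(-149) + 6*8) = 1/(-20264 + 48) = 1/(-20216) = -1/20216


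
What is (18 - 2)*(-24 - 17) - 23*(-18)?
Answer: -242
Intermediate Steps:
(18 - 2)*(-24 - 17) - 23*(-18) = 16*(-41) + 414 = -656 + 414 = -242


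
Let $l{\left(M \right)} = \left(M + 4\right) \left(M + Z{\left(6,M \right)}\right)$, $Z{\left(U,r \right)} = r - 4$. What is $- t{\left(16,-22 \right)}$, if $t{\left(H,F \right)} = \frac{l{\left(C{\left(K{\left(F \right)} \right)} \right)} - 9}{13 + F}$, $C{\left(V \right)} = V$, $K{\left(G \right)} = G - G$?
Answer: $- \frac{25}{9} \approx -2.7778$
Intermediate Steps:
$Z{\left(U,r \right)} = -4 + r$
$K{\left(G \right)} = 0$
$l{\left(M \right)} = \left(-4 + 2 M\right) \left(4 + M\right)$ ($l{\left(M \right)} = \left(M + 4\right) \left(M + \left(-4 + M\right)\right) = \left(4 + M\right) \left(-4 + 2 M\right) = \left(-4 + 2 M\right) \left(4 + M\right)$)
$t{\left(H,F \right)} = - \frac{25}{13 + F}$ ($t{\left(H,F \right)} = \frac{\left(-16 + 2 \cdot 0^{2} + 4 \cdot 0\right) - 9}{13 + F} = \frac{\left(-16 + 2 \cdot 0 + 0\right) - 9}{13 + F} = \frac{\left(-16 + 0 + 0\right) - 9}{13 + F} = \frac{-16 - 9}{13 + F} = - \frac{25}{13 + F}$)
$- t{\left(16,-22 \right)} = - \frac{-25}{13 - 22} = - \frac{-25}{-9} = - \frac{\left(-25\right) \left(-1\right)}{9} = \left(-1\right) \frac{25}{9} = - \frac{25}{9}$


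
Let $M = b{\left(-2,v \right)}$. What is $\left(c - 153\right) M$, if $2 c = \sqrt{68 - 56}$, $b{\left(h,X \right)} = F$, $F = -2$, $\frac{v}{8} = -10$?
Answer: $306 - 2 \sqrt{3} \approx 302.54$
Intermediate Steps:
$v = -80$ ($v = 8 \left(-10\right) = -80$)
$b{\left(h,X \right)} = -2$
$M = -2$
$c = \sqrt{3}$ ($c = \frac{\sqrt{68 - 56}}{2} = \frac{\sqrt{12}}{2} = \frac{2 \sqrt{3}}{2} = \sqrt{3} \approx 1.732$)
$\left(c - 153\right) M = \left(\sqrt{3} - 153\right) \left(-2\right) = \left(-153 + \sqrt{3}\right) \left(-2\right) = 306 - 2 \sqrt{3}$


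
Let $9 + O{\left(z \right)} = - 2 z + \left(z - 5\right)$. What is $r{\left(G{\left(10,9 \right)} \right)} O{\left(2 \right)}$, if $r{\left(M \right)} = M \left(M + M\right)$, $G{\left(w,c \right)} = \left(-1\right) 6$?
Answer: $-1152$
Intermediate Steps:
$G{\left(w,c \right)} = -6$
$r{\left(M \right)} = 2 M^{2}$ ($r{\left(M \right)} = M 2 M = 2 M^{2}$)
$O{\left(z \right)} = -14 - z$ ($O{\left(z \right)} = -9 - \left(5 + z\right) = -14 - z$)
$r{\left(G{\left(10,9 \right)} \right)} O{\left(2 \right)} = 2 \left(-6\right)^{2} \left(-14 - 2\right) = 2 \cdot 36 \left(-14 - 2\right) = 72 \left(-16\right) = -1152$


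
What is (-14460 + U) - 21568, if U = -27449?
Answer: -63477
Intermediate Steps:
(-14460 + U) - 21568 = (-14460 - 27449) - 21568 = -41909 - 21568 = -63477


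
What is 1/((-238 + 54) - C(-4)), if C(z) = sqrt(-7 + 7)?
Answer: -1/184 ≈ -0.0054348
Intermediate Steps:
C(z) = 0 (C(z) = sqrt(0) = 0)
1/((-238 + 54) - C(-4)) = 1/((-238 + 54) - 1*0) = 1/(-184 + 0) = 1/(-184) = -1/184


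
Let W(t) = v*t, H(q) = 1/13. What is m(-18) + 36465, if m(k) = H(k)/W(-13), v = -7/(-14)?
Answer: 6162583/169 ≈ 36465.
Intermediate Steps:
v = 1/2 (v = -7*(-1/14) = 1/2 ≈ 0.50000)
H(q) = 1/13
W(t) = t/2
m(k) = -2/169 (m(k) = 1/(13*(((1/2)*(-13)))) = 1/(13*(-13/2)) = (1/13)*(-2/13) = -2/169)
m(-18) + 36465 = -2/169 + 36465 = 6162583/169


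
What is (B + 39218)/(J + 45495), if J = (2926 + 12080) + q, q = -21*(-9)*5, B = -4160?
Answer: 5843/10241 ≈ 0.57055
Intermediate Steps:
q = 945 (q = 189*5 = 945)
J = 15951 (J = (2926 + 12080) + 945 = 15006 + 945 = 15951)
(B + 39218)/(J + 45495) = (-4160 + 39218)/(15951 + 45495) = 35058/61446 = 35058*(1/61446) = 5843/10241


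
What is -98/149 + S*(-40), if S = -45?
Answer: 268102/149 ≈ 1799.3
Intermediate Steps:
-98/149 + S*(-40) = -98/149 - 45*(-40) = -98*1/149 + 1800 = -98/149 + 1800 = 268102/149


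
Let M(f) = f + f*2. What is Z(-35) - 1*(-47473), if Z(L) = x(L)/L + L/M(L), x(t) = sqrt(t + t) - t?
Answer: 142417/3 - I*sqrt(70)/35 ≈ 47472.0 - 0.23905*I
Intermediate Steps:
M(f) = 3*f (M(f) = f + 2*f = 3*f)
x(t) = -t + sqrt(2)*sqrt(t) (x(t) = sqrt(2*t) - t = sqrt(2)*sqrt(t) - t = -t + sqrt(2)*sqrt(t))
Z(L) = 1/3 + (-L + sqrt(2)*sqrt(L))/L (Z(L) = (-L + sqrt(2)*sqrt(L))/L + L/((3*L)) = (-L + sqrt(2)*sqrt(L))/L + L*(1/(3*L)) = (-L + sqrt(2)*sqrt(L))/L + 1/3 = 1/3 + (-L + sqrt(2)*sqrt(L))/L)
Z(-35) - 1*(-47473) = (-2/3 + sqrt(2)/sqrt(-35)) - 1*(-47473) = (-2/3 + sqrt(2)*(-I*sqrt(35)/35)) + 47473 = (-2/3 - I*sqrt(70)/35) + 47473 = 142417/3 - I*sqrt(70)/35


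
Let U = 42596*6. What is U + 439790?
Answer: 695366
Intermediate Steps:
U = 255576
U + 439790 = 255576 + 439790 = 695366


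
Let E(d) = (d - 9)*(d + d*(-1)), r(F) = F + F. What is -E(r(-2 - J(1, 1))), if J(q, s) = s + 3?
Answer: 0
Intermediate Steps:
J(q, s) = 3 + s
r(F) = 2*F
E(d) = 0 (E(d) = (-9 + d)*(d - d) = (-9 + d)*0 = 0)
-E(r(-2 - J(1, 1))) = -1*0 = 0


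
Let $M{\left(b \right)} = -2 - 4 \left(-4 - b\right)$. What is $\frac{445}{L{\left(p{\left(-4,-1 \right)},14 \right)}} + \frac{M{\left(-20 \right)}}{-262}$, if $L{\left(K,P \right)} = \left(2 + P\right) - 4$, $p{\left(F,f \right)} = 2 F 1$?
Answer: $\frac{58691}{1572} \approx 37.335$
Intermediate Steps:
$p{\left(F,f \right)} = 2 F$
$L{\left(K,P \right)} = -2 + P$
$M{\left(b \right)} = 14 + 4 b$ ($M{\left(b \right)} = -2 + \left(16 + 4 b\right) = 14 + 4 b$)
$\frac{445}{L{\left(p{\left(-4,-1 \right)},14 \right)}} + \frac{M{\left(-20 \right)}}{-262} = \frac{445}{-2 + 14} + \frac{14 + 4 \left(-20\right)}{-262} = \frac{445}{12} + \left(14 - 80\right) \left(- \frac{1}{262}\right) = 445 \cdot \frac{1}{12} - - \frac{33}{131} = \frac{445}{12} + \frac{33}{131} = \frac{58691}{1572}$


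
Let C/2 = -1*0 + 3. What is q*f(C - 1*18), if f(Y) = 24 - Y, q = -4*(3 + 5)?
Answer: -1152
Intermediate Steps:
C = 6 (C = 2*(-1*0 + 3) = 2*(0 + 3) = 2*3 = 6)
q = -32 (q = -4*8 = -32)
q*f(C - 1*18) = -32*(24 - (6 - 1*18)) = -32*(24 - (6 - 18)) = -32*(24 - 1*(-12)) = -32*(24 + 12) = -32*36 = -1152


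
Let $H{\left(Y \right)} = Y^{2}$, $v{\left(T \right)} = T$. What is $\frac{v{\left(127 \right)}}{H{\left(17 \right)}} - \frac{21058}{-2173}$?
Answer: $\frac{6361733}{627997} \approx 10.13$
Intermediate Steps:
$\frac{v{\left(127 \right)}}{H{\left(17 \right)}} - \frac{21058}{-2173} = \frac{127}{17^{2}} - \frac{21058}{-2173} = \frac{127}{289} - - \frac{21058}{2173} = 127 \cdot \frac{1}{289} + \frac{21058}{2173} = \frac{127}{289} + \frac{21058}{2173} = \frac{6361733}{627997}$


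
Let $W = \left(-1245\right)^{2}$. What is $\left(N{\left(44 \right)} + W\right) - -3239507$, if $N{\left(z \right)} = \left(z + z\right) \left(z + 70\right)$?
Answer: $4799564$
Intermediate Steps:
$N{\left(z \right)} = 2 z \left(70 + z\right)$
$W = 1550025$
$\left(N{\left(44 \right)} + W\right) - -3239507 = \left(2 \cdot 44 \left(70 + 44\right) + 1550025\right) - -3239507 = \left(2 \cdot 44 \cdot 114 + 1550025\right) + 3239507 = \left(10032 + 1550025\right) + 3239507 = 1560057 + 3239507 = 4799564$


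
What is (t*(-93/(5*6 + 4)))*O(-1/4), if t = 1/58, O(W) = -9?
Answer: 837/1972 ≈ 0.42444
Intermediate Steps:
t = 1/58 ≈ 0.017241
(t*(-93/(5*6 + 4)))*O(-1/4) = ((-93/(5*6 + 4))/58)*(-9) = ((-93/(30 + 4))/58)*(-9) = ((-93/34)/58)*(-9) = ((-93*1/34)/58)*(-9) = ((1/58)*(-93/34))*(-9) = -93/1972*(-9) = 837/1972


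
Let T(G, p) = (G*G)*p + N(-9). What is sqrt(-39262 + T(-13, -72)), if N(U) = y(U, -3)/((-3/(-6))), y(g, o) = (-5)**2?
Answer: 2*I*sqrt(12845) ≈ 226.67*I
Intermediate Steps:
y(g, o) = 25
N(U) = 50 (N(U) = 25/((-3/(-6))) = 25/((-3*(-1/6))) = 25/(1/2) = 25*2 = 50)
T(G, p) = 50 + p*G**2 (T(G, p) = (G*G)*p + 50 = G**2*p + 50 = p*G**2 + 50 = 50 + p*G**2)
sqrt(-39262 + T(-13, -72)) = sqrt(-39262 + (50 - 72*(-13)**2)) = sqrt(-39262 + (50 - 72*169)) = sqrt(-39262 + (50 - 12168)) = sqrt(-39262 - 12118) = sqrt(-51380) = 2*I*sqrt(12845)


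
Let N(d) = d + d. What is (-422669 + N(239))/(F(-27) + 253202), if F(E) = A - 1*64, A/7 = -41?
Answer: -422191/252851 ≈ -1.6697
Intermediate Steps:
A = -287 (A = 7*(-41) = -287)
N(d) = 2*d
F(E) = -351 (F(E) = -287 - 1*64 = -287 - 64 = -351)
(-422669 + N(239))/(F(-27) + 253202) = (-422669 + 2*239)/(-351 + 253202) = (-422669 + 478)/252851 = -422191*1/252851 = -422191/252851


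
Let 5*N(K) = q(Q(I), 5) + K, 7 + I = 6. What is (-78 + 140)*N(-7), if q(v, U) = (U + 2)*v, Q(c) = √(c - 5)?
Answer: -434/5 + 434*I*√6/5 ≈ -86.8 + 212.62*I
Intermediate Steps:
I = -1 (I = -7 + 6 = -1)
Q(c) = √(-5 + c)
q(v, U) = v*(2 + U) (q(v, U) = (2 + U)*v = v*(2 + U))
N(K) = K/5 + 7*I*√6/5 (N(K) = (√(-5 - 1)*(2 + 5) + K)/5 = (√(-6)*7 + K)/5 = ((I*√6)*7 + K)/5 = (7*I*√6 + K)/5 = (K + 7*I*√6)/5 = K/5 + 7*I*√6/5)
(-78 + 140)*N(-7) = (-78 + 140)*((⅕)*(-7) + 7*I*√6/5) = 62*(-7/5 + 7*I*√6/5) = -434/5 + 434*I*√6/5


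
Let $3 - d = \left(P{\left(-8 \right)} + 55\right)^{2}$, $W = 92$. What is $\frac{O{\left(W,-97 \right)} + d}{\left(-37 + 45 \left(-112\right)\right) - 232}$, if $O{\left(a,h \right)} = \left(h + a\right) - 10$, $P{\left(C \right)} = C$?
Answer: $\frac{2221}{5309} \approx 0.41835$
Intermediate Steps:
$O{\left(a,h \right)} = -10 + a + h$ ($O{\left(a,h \right)} = \left(a + h\right) - 10 = -10 + a + h$)
$d = -2206$ ($d = 3 - \left(-8 + 55\right)^{2} = 3 - 47^{2} = 3 - 2209 = -2206$)
$\frac{O{\left(W,-97 \right)} + d}{\left(-37 + 45 \left(-112\right)\right) - 232} = \frac{\left(-10 + 92 - 97\right) - 2206}{\left(-37 + 45 \left(-112\right)\right) - 232} = \frac{-15 - 2206}{\left(-37 - 5040\right) - 232} = - \frac{2221}{-5077 - 232} = - \frac{2221}{-5309} = \left(-2221\right) \left(- \frac{1}{5309}\right) = \frac{2221}{5309}$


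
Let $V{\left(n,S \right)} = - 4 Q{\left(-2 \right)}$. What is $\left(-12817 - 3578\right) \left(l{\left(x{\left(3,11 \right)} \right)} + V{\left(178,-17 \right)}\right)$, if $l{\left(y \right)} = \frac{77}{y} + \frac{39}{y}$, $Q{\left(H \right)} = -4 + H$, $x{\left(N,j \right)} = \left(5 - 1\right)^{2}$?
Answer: $- \frac{2049375}{4} \approx -5.1234 \cdot 10^{5}$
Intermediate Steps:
$x{\left(N,j \right)} = 16$ ($x{\left(N,j \right)} = 4^{2} = 16$)
$l{\left(y \right)} = \frac{116}{y}$
$V{\left(n,S \right)} = 24$ ($V{\left(n,S \right)} = - 4 \left(-4 - 2\right) = \left(-4\right) \left(-6\right) = 24$)
$\left(-12817 - 3578\right) \left(l{\left(x{\left(3,11 \right)} \right)} + V{\left(178,-17 \right)}\right) = \left(-12817 - 3578\right) \left(\frac{116}{16} + 24\right) = - 16395 \left(116 \cdot \frac{1}{16} + 24\right) = - 16395 \left(\frac{29}{4} + 24\right) = \left(-16395\right) \frac{125}{4} = - \frac{2049375}{4}$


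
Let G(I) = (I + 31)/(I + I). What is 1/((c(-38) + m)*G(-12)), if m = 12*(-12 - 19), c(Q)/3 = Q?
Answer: 4/1539 ≈ 0.0025991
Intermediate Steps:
c(Q) = 3*Q
m = -372 (m = 12*(-31) = -372)
G(I) = (31 + I)/(2*I) (G(I) = (31 + I)/((2*I)) = (31 + I)*(1/(2*I)) = (31 + I)/(2*I))
1/((c(-38) + m)*G(-12)) = 1/((3*(-38) - 372)*((½)*(31 - 12)/(-12))) = 1/((-114 - 372)*((½)*(-1/12)*19)) = 1/(-486*(-19/24)) = 1/(1539/4) = 4/1539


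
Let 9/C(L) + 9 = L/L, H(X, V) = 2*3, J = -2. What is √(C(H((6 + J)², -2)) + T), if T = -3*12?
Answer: 3*I*√66/4 ≈ 6.093*I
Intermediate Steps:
T = -36
H(X, V) = 6
C(L) = -9/8 (C(L) = 9/(-9 + L/L) = 9/(-9 + 1) = 9/(-8) = 9*(-⅛) = -9/8)
√(C(H((6 + J)², -2)) + T) = √(-9/8 - 36) = √(-297/8) = 3*I*√66/4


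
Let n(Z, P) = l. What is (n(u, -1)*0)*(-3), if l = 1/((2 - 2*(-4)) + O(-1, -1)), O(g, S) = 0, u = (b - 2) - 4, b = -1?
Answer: 0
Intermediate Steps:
u = -7 (u = (-1 - 2) - 4 = -3 - 4 = -7)
l = ⅒ (l = 1/((2 - 2*(-4)) + 0) = 1/((2 + 8) + 0) = 1/(10 + 0) = 1/10 = ⅒ ≈ 0.10000)
n(Z, P) = ⅒
(n(u, -1)*0)*(-3) = ((⅒)*0)*(-3) = 0*(-3) = 0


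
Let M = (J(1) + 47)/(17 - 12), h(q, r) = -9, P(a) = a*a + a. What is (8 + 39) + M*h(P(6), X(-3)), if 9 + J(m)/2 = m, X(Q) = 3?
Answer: -44/5 ≈ -8.8000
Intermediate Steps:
P(a) = a + a² (P(a) = a² + a = a + a²)
J(m) = -18 + 2*m
M = 31/5 (M = ((-18 + 2*1) + 47)/(17 - 12) = ((-18 + 2) + 47)/5 = (-16 + 47)*(⅕) = 31*(⅕) = 31/5 ≈ 6.2000)
(8 + 39) + M*h(P(6), X(-3)) = (8 + 39) + (31/5)*(-9) = 47 - 279/5 = -44/5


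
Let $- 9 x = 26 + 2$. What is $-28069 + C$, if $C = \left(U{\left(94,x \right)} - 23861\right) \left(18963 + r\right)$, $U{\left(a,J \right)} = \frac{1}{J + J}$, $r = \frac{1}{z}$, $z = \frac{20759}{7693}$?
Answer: $- \frac{37575127065859}{83036} \approx -4.5252 \cdot 10^{8}$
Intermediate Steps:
$z = \frac{20759}{7693}$ ($z = 20759 \cdot \frac{1}{7693} = \frac{20759}{7693} \approx 2.6984$)
$r = \frac{7693}{20759}$ ($r = \frac{1}{\frac{20759}{7693}} = \frac{7693}{20759} \approx 0.37059$)
$x = - \frac{28}{9}$ ($x = - \frac{26 + 2}{9} = \left(- \frac{1}{9}\right) 28 = - \frac{28}{9} \approx -3.1111$)
$U{\left(a,J \right)} = \frac{1}{2 J}$
$C = - \frac{37572796328375}{83036}$ ($C = \left(\frac{1}{2 \left(- \frac{28}{9}\right)} - 23861\right) \left(18963 + \frac{7693}{20759}\right) = \left(\frac{1}{2} \left(- \frac{9}{28}\right) - 23861\right) \frac{393660610}{20759} = \left(- \frac{9}{56} - 23861\right) \frac{393660610}{20759} = \left(- \frac{1336225}{56}\right) \frac{393660610}{20759} = - \frac{37572796328375}{83036} \approx -4.5249 \cdot 10^{8}$)
$-28069 + C = -28069 - \frac{37572796328375}{83036} = - \frac{37575127065859}{83036}$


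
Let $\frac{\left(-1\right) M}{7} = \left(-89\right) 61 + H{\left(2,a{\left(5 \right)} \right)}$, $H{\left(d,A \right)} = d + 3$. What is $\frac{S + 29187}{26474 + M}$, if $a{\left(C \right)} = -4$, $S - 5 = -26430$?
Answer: $\frac{1381}{32221} \approx 0.04286$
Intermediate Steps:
$S = -26425$ ($S = 5 - 26430 = -26425$)
$H{\left(d,A \right)} = 3 + d$
$M = 37968$ ($M = - 7 \left(\left(-89\right) 61 + \left(3 + 2\right)\right) = - 7 \left(-5429 + 5\right) = \left(-7\right) \left(-5424\right) = 37968$)
$\frac{S + 29187}{26474 + M} = \frac{-26425 + 29187}{26474 + 37968} = \frac{2762}{64442} = 2762 \cdot \frac{1}{64442} = \frac{1381}{32221}$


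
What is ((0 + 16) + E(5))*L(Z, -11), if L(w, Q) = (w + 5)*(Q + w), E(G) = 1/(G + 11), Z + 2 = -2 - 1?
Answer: 0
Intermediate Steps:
Z = -5 (Z = -2 + (-2 - 1) = -2 - 3 = -5)
E(G) = 1/(11 + G)
L(w, Q) = (5 + w)*(Q + w)
((0 + 16) + E(5))*L(Z, -11) = ((0 + 16) + 1/(11 + 5))*((-5)**2 + 5*(-11) + 5*(-5) - 11*(-5)) = (16 + 1/16)*(25 - 55 - 25 + 55) = (16 + 1/16)*0 = (257/16)*0 = 0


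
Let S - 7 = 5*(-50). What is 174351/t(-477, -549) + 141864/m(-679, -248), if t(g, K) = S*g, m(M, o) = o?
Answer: -683348294/1197747 ≈ -570.53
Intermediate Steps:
S = -243 (S = 7 + 5*(-50) = 7 - 250 = -243)
t(g, K) = -243*g
174351/t(-477, -549) + 141864/m(-679, -248) = 174351/((-243*(-477))) + 141864/(-248) = 174351/115911 + 141864*(-1/248) = 174351*(1/115911) - 17733/31 = 58117/38637 - 17733/31 = -683348294/1197747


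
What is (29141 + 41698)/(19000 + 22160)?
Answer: 23613/13720 ≈ 1.7211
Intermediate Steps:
(29141 + 41698)/(19000 + 22160) = 70839/41160 = 70839*(1/41160) = 23613/13720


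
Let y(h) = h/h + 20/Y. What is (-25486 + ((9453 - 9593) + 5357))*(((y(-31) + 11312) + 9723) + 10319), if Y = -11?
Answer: -6990474065/11 ≈ -6.3550e+8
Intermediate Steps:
y(h) = -9/11 (y(h) = h/h + 20/(-11) = 1 + 20*(-1/11) = 1 - 20/11 = -9/11)
(-25486 + ((9453 - 9593) + 5357))*(((y(-31) + 11312) + 9723) + 10319) = (-25486 + ((9453 - 9593) + 5357))*(((-9/11 + 11312) + 9723) + 10319) = (-25486 + (-140 + 5357))*((124423/11 + 9723) + 10319) = (-25486 + 5217)*(231376/11 + 10319) = -20269*344885/11 = -6990474065/11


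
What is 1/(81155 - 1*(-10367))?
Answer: 1/91522 ≈ 1.0926e-5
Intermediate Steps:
1/(81155 - 1*(-10367)) = 1/(81155 + 10367) = 1/91522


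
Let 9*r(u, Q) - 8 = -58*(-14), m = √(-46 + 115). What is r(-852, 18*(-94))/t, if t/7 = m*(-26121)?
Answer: -820*√69/113547987 ≈ -5.9987e-5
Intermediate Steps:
m = √69 ≈ 8.3066
t = -182847*√69 (t = 7*(√69*(-26121)) = 7*(-26121*√69) = -182847*√69 ≈ -1.5188e+6)
r(u, Q) = 820/9 (r(u, Q) = 8/9 + (-58*(-14))/9 = 8/9 + (⅑)*812 = 8/9 + 812/9 = 820/9)
r(-852, 18*(-94))/t = 820/(9*((-182847*√69))) = 820*(-√69/12616443)/9 = -820*√69/113547987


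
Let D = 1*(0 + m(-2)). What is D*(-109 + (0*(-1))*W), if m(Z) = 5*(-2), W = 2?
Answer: 1090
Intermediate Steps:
m(Z) = -10
D = -10 (D = 1*(0 - 10) = 1*(-10) = -10)
D*(-109 + (0*(-1))*W) = -10*(-109 + (0*(-1))*2) = -10*(-109 + 0*2) = -10*(-109 + 0) = -10*(-109) = 1090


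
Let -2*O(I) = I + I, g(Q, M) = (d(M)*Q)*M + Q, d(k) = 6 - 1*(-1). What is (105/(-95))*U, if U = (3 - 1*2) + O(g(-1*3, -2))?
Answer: 42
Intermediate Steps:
d(k) = 7 (d(k) = 6 + 1 = 7)
g(Q, M) = Q + 7*M*Q (g(Q, M) = (7*Q)*M + Q = 7*M*Q + Q = Q + 7*M*Q)
O(I) = -I (O(I) = -(I + I)/2 = -I)
U = -38 (U = (3 - 1*2) - (-1*3)*(1 + 7*(-2)) = (3 - 2) - (-3)*(1 - 14) = 1 - (-3)*(-13) = 1 - 1*39 = 1 - 39 = -38)
(105/(-95))*U = (105/(-95))*(-38) = (105*(-1/95))*(-38) = -21/19*(-38) = 42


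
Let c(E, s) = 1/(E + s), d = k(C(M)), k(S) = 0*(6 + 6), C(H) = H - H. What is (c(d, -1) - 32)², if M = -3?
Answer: 1089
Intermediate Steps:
C(H) = 0
k(S) = 0 (k(S) = 0*12 = 0)
d = 0
(c(d, -1) - 32)² = (1/(0 - 1) - 32)² = (1/(-1) - 32)² = (-1 - 32)² = (-33)² = 1089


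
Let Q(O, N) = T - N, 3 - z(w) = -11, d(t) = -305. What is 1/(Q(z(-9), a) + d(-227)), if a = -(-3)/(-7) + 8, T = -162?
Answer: -7/3322 ≈ -0.0021072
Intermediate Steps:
z(w) = 14 (z(w) = 3 - 1*(-11) = 3 + 11 = 14)
a = 53/7 (a = -(-3)*(-1)/7 + 8 = -1*3/7 + 8 = -3/7 + 8 = 53/7 ≈ 7.5714)
Q(O, N) = -162 - N
1/(Q(z(-9), a) + d(-227)) = 1/((-162 - 1*53/7) - 305) = 1/((-162 - 53/7) - 305) = 1/(-1187/7 - 305) = 1/(-3322/7) = -7/3322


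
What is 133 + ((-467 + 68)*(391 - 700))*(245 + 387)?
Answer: 77920045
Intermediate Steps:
133 + ((-467 + 68)*(391 - 700))*(245 + 387) = 133 - 399*(-309)*632 = 133 + 123291*632 = 133 + 77919912 = 77920045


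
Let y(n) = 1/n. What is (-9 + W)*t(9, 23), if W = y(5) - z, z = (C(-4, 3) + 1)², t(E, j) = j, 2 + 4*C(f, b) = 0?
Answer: -4163/20 ≈ -208.15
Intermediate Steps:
C(f, b) = -½ (C(f, b) = -½ + (¼)*0 = -½ + 0 = -½)
z = ¼ (z = (-½ + 1)² = (½)² = ¼ ≈ 0.25000)
W = -1/20 (W = 1/5 - 1*¼ = ⅕ - ¼ = -1/20 ≈ -0.050000)
(-9 + W)*t(9, 23) = (-9 - 1/20)*23 = -181/20*23 = -4163/20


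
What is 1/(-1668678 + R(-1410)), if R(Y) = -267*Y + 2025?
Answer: -1/1290183 ≈ -7.7508e-7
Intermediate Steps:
R(Y) = 2025 - 267*Y
1/(-1668678 + R(-1410)) = 1/(-1668678 + (2025 - 267*(-1410))) = 1/(-1668678 + (2025 + 376470)) = 1/(-1668678 + 378495) = 1/(-1290183) = -1/1290183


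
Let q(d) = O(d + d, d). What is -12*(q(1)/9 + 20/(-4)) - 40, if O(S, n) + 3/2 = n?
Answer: 62/3 ≈ 20.667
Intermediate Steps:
O(S, n) = -3/2 + n
q(d) = -3/2 + d
-12*(q(1)/9 + 20/(-4)) - 40 = -12*((-3/2 + 1)/9 + 20/(-4)) - 40 = -12*(-½*⅑ + 20*(-¼)) - 40 = -12*(-1/18 - 5) - 40 = -12*(-91/18) - 40 = 182/3 - 40 = 62/3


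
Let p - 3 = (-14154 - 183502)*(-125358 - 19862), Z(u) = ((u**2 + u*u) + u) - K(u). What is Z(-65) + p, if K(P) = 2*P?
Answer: 28703612838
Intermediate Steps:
Z(u) = -u + 2*u**2 (Z(u) = ((u**2 + u*u) + u) - 2*u = ((u**2 + u**2) + u) - 2*u = (2*u**2 + u) - 2*u = (u + 2*u**2) - 2*u = -u + 2*u**2)
p = 28703604323 (p = 3 + (-14154 - 183502)*(-125358 - 19862) = 3 - 197656*(-145220) = 3 + 28703604320 = 28703604323)
Z(-65) + p = -65*(-1 + 2*(-65)) + 28703604323 = -65*(-1 - 130) + 28703604323 = -65*(-131) + 28703604323 = 8515 + 28703604323 = 28703612838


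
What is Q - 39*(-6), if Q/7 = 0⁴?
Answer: 234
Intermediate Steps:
Q = 0 (Q = 7*0⁴ = 7*0 = 0)
Q - 39*(-6) = 0 - 39*(-6) = 0 + 234 = 234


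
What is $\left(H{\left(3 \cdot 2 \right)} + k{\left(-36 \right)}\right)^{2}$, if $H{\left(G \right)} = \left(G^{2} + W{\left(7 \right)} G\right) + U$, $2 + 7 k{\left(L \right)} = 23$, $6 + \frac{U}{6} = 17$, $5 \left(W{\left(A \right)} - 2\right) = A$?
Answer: $\frac{393129}{25} \approx 15725.0$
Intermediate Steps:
$W{\left(A \right)} = 2 + \frac{A}{5}$
$U = 66$ ($U = -36 + 6 \cdot 17 = -36 + 102 = 66$)
$k{\left(L \right)} = 3$ ($k{\left(L \right)} = - \frac{2}{7} + \frac{1}{7} \cdot 23 = - \frac{2}{7} + \frac{23}{7} = 3$)
$H{\left(G \right)} = 66 + G^{2} + \frac{17 G}{5}$ ($H{\left(G \right)} = \left(G^{2} + \left(2 + \frac{1}{5} \cdot 7\right) G\right) + 66 = \left(G^{2} + \left(2 + \frac{7}{5}\right) G\right) + 66 = \left(G^{2} + \frac{17 G}{5}\right) + 66 = 66 + G^{2} + \frac{17 G}{5}$)
$\left(H{\left(3 \cdot 2 \right)} + k{\left(-36 \right)}\right)^{2} = \left(\left(66 + \left(3 \cdot 2\right)^{2} + \frac{17 \cdot 3 \cdot 2}{5}\right) + 3\right)^{2} = \left(\left(66 + 6^{2} + \frac{17}{5} \cdot 6\right) + 3\right)^{2} = \left(\left(66 + 36 + \frac{102}{5}\right) + 3\right)^{2} = \left(\frac{612}{5} + 3\right)^{2} = \left(\frac{627}{5}\right)^{2} = \frac{393129}{25}$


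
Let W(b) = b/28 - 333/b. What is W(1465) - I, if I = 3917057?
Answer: -160675541239/41020 ≈ -3.9170e+6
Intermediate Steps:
W(b) = -333/b + b/28 (W(b) = b*(1/28) - 333/b = b/28 - 333/b = -333/b + b/28)
W(1465) - I = (-333/1465 + (1/28)*1465) - 1*3917057 = (-333*1/1465 + 1465/28) - 3917057 = (-333/1465 + 1465/28) - 3917057 = 2136901/41020 - 3917057 = -160675541239/41020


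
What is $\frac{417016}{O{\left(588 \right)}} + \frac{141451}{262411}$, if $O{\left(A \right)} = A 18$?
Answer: $\frac{13865837870}{347169753} \approx 39.94$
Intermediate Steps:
$O{\left(A \right)} = 18 A$
$\frac{417016}{O{\left(588 \right)}} + \frac{141451}{262411} = \frac{417016}{18 \cdot 588} + \frac{141451}{262411} = \frac{417016}{10584} + 141451 \cdot \frac{1}{262411} = 417016 \cdot \frac{1}{10584} + \frac{141451}{262411} = \frac{52127}{1323} + \frac{141451}{262411} = \frac{13865837870}{347169753}$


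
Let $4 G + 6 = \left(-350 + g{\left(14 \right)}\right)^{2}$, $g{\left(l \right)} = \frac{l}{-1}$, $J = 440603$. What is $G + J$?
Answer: $\frac{947451}{2} \approx 4.7373 \cdot 10^{5}$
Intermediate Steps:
$g{\left(l \right)} = - l$ ($g{\left(l \right)} = l \left(-1\right) = - l$)
$G = \frac{66245}{2}$ ($G = - \frac{3}{2} + \frac{\left(-350 - 14\right)^{2}}{4} = - \frac{3}{2} + \frac{\left(-364\right)^{2}}{4} = - \frac{3}{2} + \frac{1}{4} \cdot 132496 = - \frac{3}{2} + 33124 = \frac{66245}{2} \approx 33123.0$)
$G + J = \frac{66245}{2} + 440603 = \frac{947451}{2}$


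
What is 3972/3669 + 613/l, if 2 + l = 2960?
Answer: 4666091/3617634 ≈ 1.2898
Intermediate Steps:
l = 2958 (l = -2 + 2960 = 2958)
3972/3669 + 613/l = 3972/3669 + 613/2958 = 3972*(1/3669) + 613*(1/2958) = 1324/1223 + 613/2958 = 4666091/3617634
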